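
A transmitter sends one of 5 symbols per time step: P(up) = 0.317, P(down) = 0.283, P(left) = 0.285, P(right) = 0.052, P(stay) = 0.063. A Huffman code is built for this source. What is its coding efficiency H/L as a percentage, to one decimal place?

96.0%

Entropy H = −Σ p log₂ p ≈ 2.0300 bits.
Huffman merges: 13/250+63/1000→23/200; 23/200+283/1000→199/500; 57/200+317/1000→301/500; 199/500+301/500→1. L = 423/200 ≈ 2.1150.
Efficiency = H/L = 2.0300/2.1150 = 96.0%.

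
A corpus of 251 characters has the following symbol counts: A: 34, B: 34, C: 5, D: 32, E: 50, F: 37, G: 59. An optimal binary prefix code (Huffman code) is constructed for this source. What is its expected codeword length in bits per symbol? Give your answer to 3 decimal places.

2.713 bits/symbol

Probabilities are the counts divided by 251.
Repeatedly combine the two least-probable nodes; the expected code length is the sum of the merged weights.
merge 5/251 + 32/251 → 37/251
merge 34/251 + 34/251 → 68/251
merge 37/251 + 37/251 → 74/251
merge 50/251 + 59/251 → 109/251
merge 68/251 + 74/251 → 142/251
merge 109/251 + 142/251 → 1
L = 37/251 + 68/251 + 74/251 + 109/251 + 142/251 + 1 = 681/251 ≈ 2.713 bits/symbol.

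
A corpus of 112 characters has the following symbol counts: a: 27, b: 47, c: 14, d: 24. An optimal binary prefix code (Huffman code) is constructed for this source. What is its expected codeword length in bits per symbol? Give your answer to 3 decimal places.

1.920 bits/symbol

Probabilities are the counts divided by 112.
Repeatedly combine the two least-probable nodes; the expected code length is the sum of the merged weights.
merge 1/8 + 3/14 → 19/56
merge 27/112 + 19/56 → 65/112
merge 47/112 + 65/112 → 1
L = 19/56 + 65/112 + 1 = 215/112 ≈ 1.920 bits/symbol.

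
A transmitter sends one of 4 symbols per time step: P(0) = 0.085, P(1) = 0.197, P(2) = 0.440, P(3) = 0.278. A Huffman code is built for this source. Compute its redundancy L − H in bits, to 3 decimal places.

Entropy H = −Σ p log₂ p ≈ 1.7986 bits.
Huffman merges: 17/200+197/1000→141/500; 139/500+141/500→14/25; 11/25+14/25→1. L = 921/500 ≈ 1.8420.
L − H = 1.8420 − 1.7986 = 0.043 bits.

0.043 bits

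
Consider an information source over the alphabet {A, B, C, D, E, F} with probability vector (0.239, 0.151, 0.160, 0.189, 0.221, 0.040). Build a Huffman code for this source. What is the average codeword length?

Repeatedly combine the two least-probable nodes; the expected code length is the sum of the merged weights.
merge 1/25 + 151/1000 → 191/1000
merge 4/25 + 189/1000 → 349/1000
merge 191/1000 + 221/1000 → 103/250
merge 239/1000 + 349/1000 → 147/250
merge 103/250 + 147/250 → 1
L = 191/1000 + 349/1000 + 103/250 + 147/250 + 1 = 127/50 = 2.54 bits/symbol.

2.54 bits/symbol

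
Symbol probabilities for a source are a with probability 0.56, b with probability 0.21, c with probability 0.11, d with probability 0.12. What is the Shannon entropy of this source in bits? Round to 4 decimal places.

1.6586 bits

H = −Σ pᵢ log₂ pᵢ.
−0.56·log₂(0.56) = 0.4684
−0.21·log₂(0.21) = 0.4728
−0.11·log₂(0.11) = 0.3503
−0.12·log₂(0.12) = 0.3671
Sum ≈ 1.6586 → 1.6586 bits.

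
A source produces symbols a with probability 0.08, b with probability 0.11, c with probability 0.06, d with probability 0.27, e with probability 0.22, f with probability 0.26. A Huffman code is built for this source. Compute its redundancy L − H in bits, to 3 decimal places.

0.009 bits

Entropy H = −Σ p log₂ p ≈ 2.3812 bits.
Huffman merges: 3/50+2/25→7/50; 11/100+7/50→1/4; 11/50+1/4→47/100; 13/50+27/100→53/100; 47/100+53/100→1. L = 239/100 ≈ 2.3900.
L − H = 2.3900 − 2.3812 = 0.009 bits.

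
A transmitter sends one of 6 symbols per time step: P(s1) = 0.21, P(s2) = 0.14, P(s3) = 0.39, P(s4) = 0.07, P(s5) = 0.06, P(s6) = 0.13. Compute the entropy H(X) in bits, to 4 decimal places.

H = −Σ pᵢ log₂ pᵢ.
−0.21·log₂(0.21) = 0.4728
−0.14·log₂(0.14) = 0.3971
−0.39·log₂(0.39) = 0.5298
−0.07·log₂(0.07) = 0.2686
−0.06·log₂(0.06) = 0.2435
−0.13·log₂(0.13) = 0.3826
Sum ≈ 2.2945 → 2.2945 bits.

2.2945 bits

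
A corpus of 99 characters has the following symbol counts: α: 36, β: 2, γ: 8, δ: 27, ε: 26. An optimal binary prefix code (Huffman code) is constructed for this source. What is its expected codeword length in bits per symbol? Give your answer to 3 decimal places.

Probabilities are the counts divided by 99.
Repeatedly combine the two least-probable nodes; the expected code length is the sum of the merged weights.
merge 2/99 + 8/99 → 10/99
merge 10/99 + 26/99 → 4/11
merge 3/11 + 4/11 → 7/11
merge 4/11 + 7/11 → 1
L = 10/99 + 4/11 + 7/11 + 1 = 208/99 ≈ 2.101 bits/symbol.

2.101 bits/symbol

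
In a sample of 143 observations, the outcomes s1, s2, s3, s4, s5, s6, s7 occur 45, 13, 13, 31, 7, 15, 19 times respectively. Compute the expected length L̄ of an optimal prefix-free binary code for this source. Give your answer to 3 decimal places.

Probabilities are the counts divided by 143.
Repeatedly combine the two least-probable nodes; the expected code length is the sum of the merged weights.
merge 7/143 + 1/11 → 20/143
merge 1/11 + 15/143 → 28/143
merge 19/143 + 20/143 → 3/11
merge 28/143 + 31/143 → 59/143
merge 3/11 + 45/143 → 84/143
merge 59/143 + 84/143 → 1
L = 20/143 + 28/143 + 3/11 + 59/143 + 84/143 + 1 = 373/143 ≈ 2.608 bits/symbol.

2.608 bits/symbol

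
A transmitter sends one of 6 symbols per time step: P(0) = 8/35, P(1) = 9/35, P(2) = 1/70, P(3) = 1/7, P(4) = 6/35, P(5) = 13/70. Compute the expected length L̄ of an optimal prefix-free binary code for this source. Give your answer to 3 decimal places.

Repeatedly combine the two least-probable nodes; the expected code length is the sum of the merged weights.
merge 1/70 + 1/7 → 11/70
merge 11/70 + 6/35 → 23/70
merge 13/70 + 8/35 → 29/70
merge 9/35 + 23/70 → 41/70
merge 29/70 + 41/70 → 1
L = 11/70 + 23/70 + 29/70 + 41/70 + 1 = 87/35 ≈ 2.486 bits/symbol.

2.486 bits/symbol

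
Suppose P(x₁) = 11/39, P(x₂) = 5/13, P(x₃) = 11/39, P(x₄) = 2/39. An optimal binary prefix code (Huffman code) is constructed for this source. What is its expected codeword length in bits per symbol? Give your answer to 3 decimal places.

1.949 bits/symbol

Repeatedly combine the two least-probable nodes; the expected code length is the sum of the merged weights.
merge 2/39 + 11/39 → 1/3
merge 11/39 + 1/3 → 8/13
merge 5/13 + 8/13 → 1
L = 1/3 + 8/13 + 1 = 76/39 ≈ 1.949 bits/symbol.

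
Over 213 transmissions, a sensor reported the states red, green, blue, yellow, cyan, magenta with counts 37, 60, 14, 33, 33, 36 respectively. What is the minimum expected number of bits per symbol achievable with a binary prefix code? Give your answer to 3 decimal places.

Probabilities are the counts divided by 213.
Repeatedly combine the two least-probable nodes; the expected code length is the sum of the merged weights.
merge 14/213 + 11/71 → 47/213
merge 11/71 + 12/71 → 23/71
merge 37/213 + 47/213 → 28/71
merge 20/71 + 23/71 → 43/71
merge 28/71 + 43/71 → 1
L = 47/213 + 23/71 + 28/71 + 43/71 + 1 = 542/213 ≈ 2.545 bits/symbol.

2.545 bits/symbol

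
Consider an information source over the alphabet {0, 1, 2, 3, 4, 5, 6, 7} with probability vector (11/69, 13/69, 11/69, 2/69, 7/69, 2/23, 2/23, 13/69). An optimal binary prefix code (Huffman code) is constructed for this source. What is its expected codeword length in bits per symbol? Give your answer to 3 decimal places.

2.928 bits/symbol

Repeatedly combine the two least-probable nodes; the expected code length is the sum of the merged weights.
merge 2/69 + 2/23 → 8/69
merge 2/23 + 7/69 → 13/69
merge 8/69 + 11/69 → 19/69
merge 11/69 + 13/69 → 8/23
merge 13/69 + 13/69 → 26/69
merge 19/69 + 8/23 → 43/69
merge 26/69 + 43/69 → 1
L = 8/69 + 13/69 + 19/69 + 8/23 + 26/69 + 43/69 + 1 = 202/69 ≈ 2.928 bits/symbol.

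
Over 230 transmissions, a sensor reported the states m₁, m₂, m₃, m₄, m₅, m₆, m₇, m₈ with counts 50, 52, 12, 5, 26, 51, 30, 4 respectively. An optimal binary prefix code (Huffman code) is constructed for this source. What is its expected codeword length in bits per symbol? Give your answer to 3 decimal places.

Probabilities are the counts divided by 230.
Repeatedly combine the two least-probable nodes; the expected code length is the sum of the merged weights.
merge 2/115 + 1/46 → 9/230
merge 9/230 + 6/115 → 21/230
merge 21/230 + 13/115 → 47/230
merge 3/23 + 47/230 → 77/230
merge 5/23 + 51/230 → 101/230
merge 26/115 + 77/230 → 129/230
merge 101/230 + 129/230 → 1
L = 9/230 + 21/230 + 47/230 + 77/230 + 101/230 + 129/230 + 1 = 307/115 ≈ 2.670 bits/symbol.

2.670 bits/symbol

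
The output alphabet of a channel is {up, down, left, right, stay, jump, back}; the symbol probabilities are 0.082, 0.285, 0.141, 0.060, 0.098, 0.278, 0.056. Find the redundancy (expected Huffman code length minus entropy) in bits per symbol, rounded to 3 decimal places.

0.024 bits

Entropy H = −Σ p log₂ p ≈ 2.5287 bits.
Huffman merges: 7/125+3/50→29/250; 41/500+49/500→9/50; 29/250+141/1000→257/1000; 9/50+257/1000→437/1000; 139/500+57/200→563/1000; 437/1000+563/1000→1. L = 2553/1000 ≈ 2.5530.
L − H = 2.5530 − 2.5287 = 0.024 bits.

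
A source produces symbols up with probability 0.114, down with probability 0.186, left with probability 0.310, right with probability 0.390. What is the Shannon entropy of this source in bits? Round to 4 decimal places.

H = −Σ pᵢ log₂ pᵢ.
−0.114·log₂(0.114) = 0.3571
−0.186·log₂(0.186) = 0.4514
−0.310·log₂(0.310) = 0.5238
−0.390·log₂(0.390) = 0.5298
Sum ≈ 1.8621 → 1.8621 bits.

1.8621 bits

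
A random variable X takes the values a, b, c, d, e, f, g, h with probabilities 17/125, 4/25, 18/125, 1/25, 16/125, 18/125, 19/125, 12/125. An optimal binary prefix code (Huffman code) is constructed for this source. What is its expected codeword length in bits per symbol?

2.976 bits/symbol

Repeatedly combine the two least-probable nodes; the expected code length is the sum of the merged weights.
merge 1/25 + 12/125 → 17/125
merge 16/125 + 17/125 → 33/125
merge 17/125 + 18/125 → 7/25
merge 18/125 + 19/125 → 37/125
merge 4/25 + 33/125 → 53/125
merge 7/25 + 37/125 → 72/125
merge 53/125 + 72/125 → 1
L = 17/125 + 33/125 + 7/25 + 37/125 + 53/125 + 72/125 + 1 = 372/125 = 2.976 bits/symbol.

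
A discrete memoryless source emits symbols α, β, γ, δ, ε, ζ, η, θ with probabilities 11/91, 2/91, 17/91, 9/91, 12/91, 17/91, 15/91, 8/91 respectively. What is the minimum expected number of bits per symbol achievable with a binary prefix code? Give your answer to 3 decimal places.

Repeatedly combine the two least-probable nodes; the expected code length is the sum of the merged weights.
merge 2/91 + 8/91 → 10/91
merge 9/91 + 10/91 → 19/91
merge 11/91 + 12/91 → 23/91
merge 15/91 + 17/91 → 32/91
merge 17/91 + 19/91 → 36/91
merge 23/91 + 32/91 → 55/91
merge 36/91 + 55/91 → 1
L = 10/91 + 19/91 + 23/91 + 32/91 + 36/91 + 55/91 + 1 = 38/13 ≈ 2.923 bits/symbol.

2.923 bits/symbol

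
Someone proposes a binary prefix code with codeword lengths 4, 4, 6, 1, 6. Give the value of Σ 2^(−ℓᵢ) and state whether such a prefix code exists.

0.65625; yes

With common denominator 2^6 = 64: Σ 2^(−ℓᵢ) = 4/64 + 4/64 + 1/64 + 32/64 + 1/64 = 42/64 = 0.65625.
Kraft's inequality requires Σ ≤ 1; here Σ = 0.65625 ≤ 1, so such a prefix code exists.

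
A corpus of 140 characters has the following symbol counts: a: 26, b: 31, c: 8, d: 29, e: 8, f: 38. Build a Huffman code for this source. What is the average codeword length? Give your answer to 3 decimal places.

2.414 bits/symbol

Probabilities are the counts divided by 140.
Repeatedly combine the two least-probable nodes; the expected code length is the sum of the merged weights.
merge 2/35 + 2/35 → 4/35
merge 4/35 + 13/70 → 3/10
merge 29/140 + 31/140 → 3/7
merge 19/70 + 3/10 → 4/7
merge 3/7 + 4/7 → 1
L = 4/35 + 3/10 + 3/7 + 4/7 + 1 = 169/70 ≈ 2.414 bits/symbol.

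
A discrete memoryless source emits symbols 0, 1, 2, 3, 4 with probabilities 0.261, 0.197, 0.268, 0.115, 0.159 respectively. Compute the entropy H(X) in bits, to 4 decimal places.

2.2573 bits

H = −Σ pᵢ log₂ pᵢ.
−0.261·log₂(0.261) = 0.5058
−0.197·log₂(0.197) = 0.4617
−0.268·log₂(0.268) = 0.5091
−0.115·log₂(0.115) = 0.3588
−0.159·log₂(0.159) = 0.4218
Sum ≈ 2.2573 → 2.2573 bits.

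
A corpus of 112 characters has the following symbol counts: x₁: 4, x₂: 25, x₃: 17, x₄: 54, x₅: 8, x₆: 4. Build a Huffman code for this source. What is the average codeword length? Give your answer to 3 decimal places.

Probabilities are the counts divided by 112.
Repeatedly combine the two least-probable nodes; the expected code length is the sum of the merged weights.
merge 1/28 + 1/28 → 1/14
merge 1/14 + 1/14 → 1/7
merge 1/7 + 17/112 → 33/112
merge 25/112 + 33/112 → 29/56
merge 27/56 + 29/56 → 1
L = 1/14 + 1/7 + 33/112 + 29/56 + 1 = 227/112 ≈ 2.027 bits/symbol.

2.027 bits/symbol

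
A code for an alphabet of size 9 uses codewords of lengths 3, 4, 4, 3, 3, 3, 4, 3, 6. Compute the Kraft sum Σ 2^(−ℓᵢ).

0.828125

With common denominator 2^6 = 64: Σ 2^(−ℓᵢ) = 8/64 + 4/64 + 4/64 + 8/64 + 8/64 + 8/64 + 4/64 + 8/64 + 1/64 = 53/64 = 0.828125.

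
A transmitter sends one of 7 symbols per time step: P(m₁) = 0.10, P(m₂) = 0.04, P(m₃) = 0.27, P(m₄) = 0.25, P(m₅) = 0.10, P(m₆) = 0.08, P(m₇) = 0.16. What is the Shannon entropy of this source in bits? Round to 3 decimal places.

2.575 bits

H = −Σ pᵢ log₂ pᵢ.
−0.10·log₂(0.10) = 0.3322
−0.04·log₂(0.04) = 0.1858
−0.27·log₂(0.27) = 0.5100
−0.25·log₂(0.25) = 0.5000
−0.10·log₂(0.10) = 0.3322
−0.08·log₂(0.08) = 0.2915
−0.16·log₂(0.16) = 0.4230
Sum ≈ 2.5747 → 2.575 bits.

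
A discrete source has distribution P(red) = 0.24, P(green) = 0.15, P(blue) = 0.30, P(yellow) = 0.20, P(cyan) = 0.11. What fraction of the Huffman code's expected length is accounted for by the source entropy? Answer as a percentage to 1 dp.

Entropy H = −Σ p log₂ p ≈ 2.2404 bits.
Huffman merges: 11/100+3/20→13/50; 1/5+6/25→11/25; 13/50+3/10→14/25; 11/25+14/25→1. L = 113/50 ≈ 2.2600.
Efficiency = H/L = 2.2404/2.2600 = 99.1%.

99.1%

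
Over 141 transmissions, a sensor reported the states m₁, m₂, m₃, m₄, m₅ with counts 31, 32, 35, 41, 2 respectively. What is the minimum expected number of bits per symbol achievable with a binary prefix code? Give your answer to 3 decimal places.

Probabilities are the counts divided by 141.
Repeatedly combine the two least-probable nodes; the expected code length is the sum of the merged weights.
merge 2/141 + 31/141 → 11/47
merge 32/141 + 11/47 → 65/141
merge 35/141 + 41/141 → 76/141
merge 65/141 + 76/141 → 1
L = 11/47 + 65/141 + 76/141 + 1 = 105/47 ≈ 2.234 bits/symbol.

2.234 bits/symbol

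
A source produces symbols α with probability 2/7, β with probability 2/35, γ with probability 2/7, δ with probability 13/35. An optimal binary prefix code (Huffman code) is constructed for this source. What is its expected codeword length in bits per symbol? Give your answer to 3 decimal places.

1.971 bits/symbol

Repeatedly combine the two least-probable nodes; the expected code length is the sum of the merged weights.
merge 2/35 + 2/7 → 12/35
merge 2/7 + 12/35 → 22/35
merge 13/35 + 22/35 → 1
L = 12/35 + 22/35 + 1 = 69/35 ≈ 1.971 bits/symbol.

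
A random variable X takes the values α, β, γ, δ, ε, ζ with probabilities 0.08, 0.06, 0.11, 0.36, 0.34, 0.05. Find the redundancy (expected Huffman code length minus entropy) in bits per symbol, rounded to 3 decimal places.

Entropy H = −Σ p log₂ p ≈ 2.1612 bits.
Huffman merges: 1/20+3/50→11/100; 2/25+11/100→19/100; 11/100+19/100→3/10; 3/10+17/50→16/25; 9/25+16/25→1. L = 56/25 ≈ 2.2400.
L − H = 2.2400 − 2.1612 = 0.079 bits.

0.079 bits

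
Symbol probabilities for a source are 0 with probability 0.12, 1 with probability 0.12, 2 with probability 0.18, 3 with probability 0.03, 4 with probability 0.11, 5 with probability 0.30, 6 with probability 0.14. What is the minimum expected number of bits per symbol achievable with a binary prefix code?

Repeatedly combine the two least-probable nodes; the expected code length is the sum of the merged weights.
merge 3/100 + 11/100 → 7/50
merge 3/25 + 3/25 → 6/25
merge 7/50 + 7/50 → 7/25
merge 9/50 + 6/25 → 21/50
merge 7/25 + 3/10 → 29/50
merge 21/50 + 29/50 → 1
L = 7/50 + 6/25 + 7/25 + 21/50 + 29/50 + 1 = 133/50 = 2.66 bits/symbol.

2.66 bits/symbol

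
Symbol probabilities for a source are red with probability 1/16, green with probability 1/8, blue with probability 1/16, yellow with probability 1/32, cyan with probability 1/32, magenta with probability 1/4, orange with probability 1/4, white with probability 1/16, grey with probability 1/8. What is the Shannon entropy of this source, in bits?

Each probability is a power of 1/2, so log₂(1/p) is an integer.
H = Σ p·log₂(1/p) = 1/16·4 + 1/8·3 + 1/16·4 + 1/32·5 + 1/32·5 + 1/4·2 + 1/4·2 + 1/16·4 + 1/8·3 = 2.8125 bits.

2.8125 bits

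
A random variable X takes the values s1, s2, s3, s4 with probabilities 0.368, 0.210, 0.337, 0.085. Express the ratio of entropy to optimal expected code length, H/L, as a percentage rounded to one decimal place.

95.2%

Entropy H = −Σ p log₂ p ≈ 1.8347 bits.
Huffman merges: 17/200+21/100→59/200; 59/200+337/1000→79/125; 46/125+79/125→1. L = 1927/1000 ≈ 1.9270.
Efficiency = H/L = 1.8347/1.9270 = 95.2%.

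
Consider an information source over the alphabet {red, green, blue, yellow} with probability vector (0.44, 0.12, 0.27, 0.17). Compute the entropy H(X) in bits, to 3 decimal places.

H = −Σ pᵢ log₂ pᵢ.
−0.44·log₂(0.44) = 0.5211
−0.12·log₂(0.12) = 0.3671
−0.27·log₂(0.27) = 0.5100
−0.17·log₂(0.17) = 0.4346
Sum ≈ 1.8328 → 1.833 bits.

1.833 bits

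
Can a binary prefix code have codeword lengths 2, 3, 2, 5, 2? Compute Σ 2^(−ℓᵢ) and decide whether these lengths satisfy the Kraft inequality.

With common denominator 2^5 = 32: Σ 2^(−ℓᵢ) = 8/32 + 4/32 + 8/32 + 1/32 + 8/32 = 29/32 = 0.90625.
Kraft's inequality requires Σ ≤ 1; here Σ = 0.90625 ≤ 1, so such a prefix code exists.

0.90625; yes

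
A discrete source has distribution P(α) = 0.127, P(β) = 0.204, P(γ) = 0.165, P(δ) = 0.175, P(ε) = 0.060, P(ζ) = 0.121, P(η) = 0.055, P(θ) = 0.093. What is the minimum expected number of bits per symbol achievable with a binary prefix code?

2.911 bits/symbol

Repeatedly combine the two least-probable nodes; the expected code length is the sum of the merged weights.
merge 11/200 + 3/50 → 23/200
merge 93/1000 + 23/200 → 26/125
merge 121/1000 + 127/1000 → 31/125
merge 33/200 + 7/40 → 17/50
merge 51/250 + 26/125 → 103/250
merge 31/125 + 17/50 → 147/250
merge 103/250 + 147/250 → 1
L = 23/200 + 26/125 + 31/125 + 17/50 + 103/250 + 147/250 + 1 = 2911/1000 = 2.911 bits/symbol.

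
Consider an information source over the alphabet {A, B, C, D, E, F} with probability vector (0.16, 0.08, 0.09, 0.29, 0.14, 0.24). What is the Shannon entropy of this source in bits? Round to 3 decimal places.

H = −Σ pᵢ log₂ pᵢ.
−0.16·log₂(0.16) = 0.4230
−0.08·log₂(0.08) = 0.2915
−0.09·log₂(0.09) = 0.3127
−0.29·log₂(0.29) = 0.5179
−0.14·log₂(0.14) = 0.3971
−0.24·log₂(0.24) = 0.4941
Sum ≈ 2.4363 → 2.436 bits.

2.436 bits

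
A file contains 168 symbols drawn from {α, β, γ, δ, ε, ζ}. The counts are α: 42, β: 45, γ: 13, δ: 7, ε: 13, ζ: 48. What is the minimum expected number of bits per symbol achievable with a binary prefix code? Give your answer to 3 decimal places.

Probabilities are the counts divided by 168.
Repeatedly combine the two least-probable nodes; the expected code length is the sum of the merged weights.
merge 1/24 + 13/168 → 5/42
merge 13/168 + 5/42 → 11/56
merge 11/56 + 1/4 → 25/56
merge 15/56 + 2/7 → 31/56
merge 25/56 + 31/56 → 1
L = 5/42 + 11/56 + 25/56 + 31/56 + 1 = 389/168 ≈ 2.315 bits/symbol.

2.315 bits/symbol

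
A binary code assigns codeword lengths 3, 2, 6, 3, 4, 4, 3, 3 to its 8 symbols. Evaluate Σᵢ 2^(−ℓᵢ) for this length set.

0.890625

With common denominator 2^6 = 64: Σ 2^(−ℓᵢ) = 8/64 + 16/64 + 1/64 + 8/64 + 4/64 + 4/64 + 8/64 + 8/64 = 57/64 = 0.890625.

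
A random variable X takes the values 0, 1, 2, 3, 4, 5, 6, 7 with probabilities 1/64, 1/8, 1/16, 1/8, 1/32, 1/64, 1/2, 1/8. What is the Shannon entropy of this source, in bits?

Each probability is a power of 1/2, so log₂(1/p) is an integer.
H = Σ p·log₂(1/p) = 1/64·6 + 1/8·3 + 1/16·4 + 1/8·3 + 1/32·5 + 1/64·6 + 1/2·1 + 1/8·3 = 2.21875 bits.

2.21875 bits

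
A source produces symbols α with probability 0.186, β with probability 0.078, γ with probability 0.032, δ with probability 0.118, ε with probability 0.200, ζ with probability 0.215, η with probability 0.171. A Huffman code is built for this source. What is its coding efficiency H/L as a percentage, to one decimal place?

Entropy H = −Σ p log₂ p ≈ 2.6380 bits.
Huffman merges: 4/125+39/500→11/100; 11/100+59/500→57/250; 171/1000+93/500→357/1000; 1/5+43/200→83/200; 57/250+357/1000→117/200; 83/200+117/200→1. L = 539/200 ≈ 2.6950.
Efficiency = H/L = 2.6380/2.6950 = 97.9%.

97.9%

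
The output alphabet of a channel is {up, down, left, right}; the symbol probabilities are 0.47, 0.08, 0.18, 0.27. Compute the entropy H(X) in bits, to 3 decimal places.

1.759 bits

H = −Σ pᵢ log₂ pᵢ.
−0.47·log₂(0.47) = 0.5120
−0.08·log₂(0.08) = 0.2915
−0.18·log₂(0.18) = 0.4453
−0.27·log₂(0.27) = 0.5100
Sum ≈ 1.7588 → 1.759 bits.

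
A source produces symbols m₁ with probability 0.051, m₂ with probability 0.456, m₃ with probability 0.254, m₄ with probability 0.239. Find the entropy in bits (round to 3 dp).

H = −Σ pᵢ log₂ pᵢ.
−0.051·log₂(0.051) = 0.2190
−0.456·log₂(0.456) = 0.5166
−0.254·log₂(0.254) = 0.5022
−0.239·log₂(0.239) = 0.4935
Sum ≈ 1.7313 → 1.731 bits.

1.731 bits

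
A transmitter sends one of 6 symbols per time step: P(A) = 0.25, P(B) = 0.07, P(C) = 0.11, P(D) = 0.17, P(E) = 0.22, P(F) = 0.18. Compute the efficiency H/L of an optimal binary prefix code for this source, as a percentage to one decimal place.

Entropy H = −Σ p log₂ p ≈ 2.4793 bits.
Huffman merges: 7/100+11/100→9/50; 17/100+9/50→7/20; 9/50+11/50→2/5; 1/4+7/20→3/5; 2/5+3/5→1. L = 253/100 ≈ 2.5300.
Efficiency = H/L = 2.4793/2.5300 = 98.0%.

98.0%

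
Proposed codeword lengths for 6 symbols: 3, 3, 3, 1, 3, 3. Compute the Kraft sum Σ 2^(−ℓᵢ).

1.125

With common denominator 2^3 = 8: Σ 2^(−ℓᵢ) = 1/8 + 1/8 + 1/8 + 4/8 + 1/8 + 1/8 = 9/8 = 1.125.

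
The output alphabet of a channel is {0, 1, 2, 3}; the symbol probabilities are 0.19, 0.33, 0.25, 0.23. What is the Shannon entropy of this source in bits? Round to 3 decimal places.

H = −Σ pᵢ log₂ pᵢ.
−0.19·log₂(0.19) = 0.4552
−0.33·log₂(0.33) = 0.5278
−0.25·log₂(0.25) = 0.5000
−0.23·log₂(0.23) = 0.4877
Sum ≈ 1.9707 → 1.971 bits.

1.971 bits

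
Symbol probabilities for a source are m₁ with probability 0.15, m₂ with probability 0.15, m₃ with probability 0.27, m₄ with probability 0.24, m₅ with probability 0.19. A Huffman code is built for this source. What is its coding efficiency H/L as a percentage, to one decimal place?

Entropy H = −Σ p log₂ p ≈ 2.2805 bits.
Huffman merges: 3/20+3/20→3/10; 19/100+6/25→43/100; 27/100+3/10→57/100; 43/100+57/100→1. L = 23/10 ≈ 2.3000.
Efficiency = H/L = 2.2805/2.3000 = 99.2%.

99.2%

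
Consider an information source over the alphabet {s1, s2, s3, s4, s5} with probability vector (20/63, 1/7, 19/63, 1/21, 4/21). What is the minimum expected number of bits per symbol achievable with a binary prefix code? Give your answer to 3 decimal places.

Repeatedly combine the two least-probable nodes; the expected code length is the sum of the merged weights.
merge 1/21 + 1/7 → 4/21
merge 4/21 + 4/21 → 8/21
merge 19/63 + 20/63 → 13/21
merge 8/21 + 13/21 → 1
L = 4/21 + 8/21 + 13/21 + 1 = 46/21 ≈ 2.190 bits/symbol.

2.190 bits/symbol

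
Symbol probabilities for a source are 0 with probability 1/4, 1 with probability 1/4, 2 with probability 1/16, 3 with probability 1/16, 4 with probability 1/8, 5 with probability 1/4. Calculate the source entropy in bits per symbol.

2.375 bits

Each probability is a power of 1/2, so log₂(1/p) is an integer.
H = Σ p·log₂(1/p) = 1/4·2 + 1/4·2 + 1/16·4 + 1/16·4 + 1/8·3 + 1/4·2 = 2.375 bits.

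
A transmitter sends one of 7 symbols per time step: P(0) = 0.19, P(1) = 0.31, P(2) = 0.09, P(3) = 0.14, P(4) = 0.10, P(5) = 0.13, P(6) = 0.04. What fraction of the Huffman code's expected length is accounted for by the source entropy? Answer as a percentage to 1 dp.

98.5%

Entropy H = −Σ p log₂ p ≈ 2.5894 bits.
Huffman merges: 1/25+9/100→13/100; 1/10+13/100→23/100; 13/100+7/50→27/100; 19/100+23/100→21/50; 27/100+31/100→29/50; 21/50+29/50→1. L = 263/100 ≈ 2.6300.
Efficiency = H/L = 2.5894/2.6300 = 98.5%.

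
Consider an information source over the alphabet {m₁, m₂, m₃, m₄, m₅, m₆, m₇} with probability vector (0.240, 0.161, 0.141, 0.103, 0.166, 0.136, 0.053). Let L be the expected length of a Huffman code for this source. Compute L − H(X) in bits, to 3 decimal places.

Entropy H = −Σ p log₂ p ≈ 2.7007 bits.
Huffman merges: 53/1000+103/1000→39/250; 17/125+141/1000→277/1000; 39/250+161/1000→317/1000; 83/500+6/25→203/500; 277/1000+317/1000→297/500; 203/500+297/500→1. L = 11/4 ≈ 2.7500.
L − H = 2.7500 − 2.7007 = 0.049 bits.

0.049 bits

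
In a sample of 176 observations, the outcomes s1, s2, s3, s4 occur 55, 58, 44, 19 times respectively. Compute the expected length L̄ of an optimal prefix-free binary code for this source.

Probabilities are the counts divided by 176.
Repeatedly combine the two least-probable nodes; the expected code length is the sum of the merged weights.
merge 19/176 + 1/4 → 63/176
merge 5/16 + 29/88 → 113/176
merge 63/176 + 113/176 → 1
L = 63/176 + 113/176 + 1 = 2 bits/symbol.

2 bits/symbol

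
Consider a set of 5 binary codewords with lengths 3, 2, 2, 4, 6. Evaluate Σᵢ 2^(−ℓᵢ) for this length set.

With common denominator 2^6 = 64: Σ 2^(−ℓᵢ) = 8/64 + 16/64 + 16/64 + 4/64 + 1/64 = 45/64 = 0.703125.

0.703125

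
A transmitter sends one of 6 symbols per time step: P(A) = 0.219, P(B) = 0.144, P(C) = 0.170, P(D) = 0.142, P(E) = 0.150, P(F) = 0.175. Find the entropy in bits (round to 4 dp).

H = −Σ pᵢ log₂ pᵢ.
−0.219·log₂(0.219) = 0.4798
−0.144·log₂(0.144) = 0.4026
−0.170·log₂(0.170) = 0.4346
−0.142·log₂(0.142) = 0.3999
−0.150·log₂(0.150) = 0.4105
−0.175·log₂(0.175) = 0.4401
Sum ≈ 2.5675 → 2.5675 bits.

2.5675 bits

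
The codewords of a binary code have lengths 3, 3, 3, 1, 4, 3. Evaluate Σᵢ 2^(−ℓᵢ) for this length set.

With common denominator 2^4 = 16: Σ 2^(−ℓᵢ) = 2/16 + 2/16 + 2/16 + 8/16 + 1/16 + 2/16 = 17/16 = 1.0625.

1.0625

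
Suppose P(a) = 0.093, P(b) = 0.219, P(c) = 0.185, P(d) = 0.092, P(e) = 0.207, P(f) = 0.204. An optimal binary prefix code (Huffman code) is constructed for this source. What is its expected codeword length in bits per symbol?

Repeatedly combine the two least-probable nodes; the expected code length is the sum of the merged weights.
merge 23/250 + 93/1000 → 37/200
merge 37/200 + 37/200 → 37/100
merge 51/250 + 207/1000 → 411/1000
merge 219/1000 + 37/100 → 589/1000
merge 411/1000 + 589/1000 → 1
L = 37/200 + 37/100 + 411/1000 + 589/1000 + 1 = 511/200 = 2.555 bits/symbol.

2.555 bits/symbol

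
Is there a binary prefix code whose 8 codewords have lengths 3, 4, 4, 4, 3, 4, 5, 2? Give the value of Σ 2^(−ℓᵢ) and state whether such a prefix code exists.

With common denominator 2^5 = 32: Σ 2^(−ℓᵢ) = 4/32 + 2/32 + 2/32 + 2/32 + 4/32 + 2/32 + 1/32 + 8/32 = 25/32 = 0.78125.
Kraft's inequality requires Σ ≤ 1; here Σ = 0.78125 ≤ 1, so such a prefix code exists.

0.78125; yes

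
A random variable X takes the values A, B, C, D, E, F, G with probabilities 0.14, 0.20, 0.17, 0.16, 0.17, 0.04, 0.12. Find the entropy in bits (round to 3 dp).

2.707 bits

H = −Σ pᵢ log₂ pᵢ.
−0.14·log₂(0.14) = 0.3971
−0.20·log₂(0.20) = 0.4644
−0.17·log₂(0.17) = 0.4346
−0.16·log₂(0.16) = 0.4230
−0.17·log₂(0.17) = 0.4346
−0.04·log₂(0.04) = 0.1858
−0.12·log₂(0.12) = 0.3671
Sum ≈ 2.7065 → 2.707 bits.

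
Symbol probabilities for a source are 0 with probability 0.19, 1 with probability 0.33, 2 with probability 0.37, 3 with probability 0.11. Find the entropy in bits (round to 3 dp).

1.864 bits

H = −Σ pᵢ log₂ pᵢ.
−0.19·log₂(0.19) = 0.4552
−0.33·log₂(0.33) = 0.5278
−0.37·log₂(0.37) = 0.5307
−0.11·log₂(0.11) = 0.3503
Sum ≈ 1.8641 → 1.864 bits.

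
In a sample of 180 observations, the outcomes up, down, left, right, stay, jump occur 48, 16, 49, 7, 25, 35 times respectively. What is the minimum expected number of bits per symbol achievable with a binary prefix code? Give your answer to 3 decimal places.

Probabilities are the counts divided by 180.
Repeatedly combine the two least-probable nodes; the expected code length is the sum of the merged weights.
merge 7/180 + 4/45 → 23/180
merge 23/180 + 5/36 → 4/15
merge 7/36 + 4/15 → 83/180
merge 4/15 + 49/180 → 97/180
merge 83/180 + 97/180 → 1
L = 23/180 + 4/15 + 83/180 + 97/180 + 1 = 431/180 ≈ 2.394 bits/symbol.

2.394 bits/symbol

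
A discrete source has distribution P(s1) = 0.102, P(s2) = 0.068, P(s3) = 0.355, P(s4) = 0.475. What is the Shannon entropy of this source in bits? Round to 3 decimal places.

1.640 bits

H = −Σ pᵢ log₂ pᵢ.
−0.102·log₂(0.102) = 0.3359
−0.068·log₂(0.068) = 0.2637
−0.355·log₂(0.355) = 0.5304
−0.475·log₂(0.475) = 0.5102
Sum ≈ 1.6402 → 1.640 bits.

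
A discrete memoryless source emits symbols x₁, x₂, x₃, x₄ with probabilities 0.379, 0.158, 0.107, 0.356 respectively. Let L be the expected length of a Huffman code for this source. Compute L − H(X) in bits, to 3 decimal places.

0.059 bits

Entropy H = −Σ p log₂ p ≈ 1.8266 bits.
Huffman merges: 107/1000+79/500→53/200; 53/200+89/250→621/1000; 379/1000+621/1000→1. L = 943/500 ≈ 1.8860.
L − H = 1.8860 − 1.8266 = 0.059 bits.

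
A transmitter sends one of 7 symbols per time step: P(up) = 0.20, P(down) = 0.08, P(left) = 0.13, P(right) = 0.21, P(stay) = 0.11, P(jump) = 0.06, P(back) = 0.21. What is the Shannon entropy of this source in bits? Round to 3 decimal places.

H = −Σ pᵢ log₂ pᵢ.
−0.20·log₂(0.20) = 0.4644
−0.08·log₂(0.08) = 0.2915
−0.13·log₂(0.13) = 0.3826
−0.21·log₂(0.21) = 0.4728
−0.11·log₂(0.11) = 0.3503
−0.06·log₂(0.06) = 0.2435
−0.21·log₂(0.21) = 0.4728
Sum ≈ 2.6780 → 2.678 bits.

2.678 bits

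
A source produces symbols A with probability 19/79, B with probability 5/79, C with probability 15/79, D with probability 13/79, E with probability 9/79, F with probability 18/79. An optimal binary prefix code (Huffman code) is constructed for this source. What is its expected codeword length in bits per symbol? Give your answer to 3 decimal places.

Repeatedly combine the two least-probable nodes; the expected code length is the sum of the merged weights.
merge 5/79 + 9/79 → 14/79
merge 13/79 + 14/79 → 27/79
merge 15/79 + 18/79 → 33/79
merge 19/79 + 27/79 → 46/79
merge 33/79 + 46/79 → 1
L = 14/79 + 27/79 + 33/79 + 46/79 + 1 = 199/79 ≈ 2.519 bits/symbol.

2.519 bits/symbol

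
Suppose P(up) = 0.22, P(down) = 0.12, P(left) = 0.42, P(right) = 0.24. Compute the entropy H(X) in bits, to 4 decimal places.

H = −Σ pᵢ log₂ pᵢ.
−0.22·log₂(0.22) = 0.4806
−0.12·log₂(0.12) = 0.3671
−0.42·log₂(0.42) = 0.5256
−0.24·log₂(0.24) = 0.4941
Sum ≈ 1.8674 → 1.8674 bits.

1.8674 bits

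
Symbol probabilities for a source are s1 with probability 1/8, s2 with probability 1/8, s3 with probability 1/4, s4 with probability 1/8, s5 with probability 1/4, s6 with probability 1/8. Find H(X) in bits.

Each probability is a power of 1/2, so log₂(1/p) is an integer.
H = Σ p·log₂(1/p) = 1/8·3 + 1/8·3 + 1/4·2 + 1/8·3 + 1/4·2 + 1/8·3 = 2.5 bits.

2.5 bits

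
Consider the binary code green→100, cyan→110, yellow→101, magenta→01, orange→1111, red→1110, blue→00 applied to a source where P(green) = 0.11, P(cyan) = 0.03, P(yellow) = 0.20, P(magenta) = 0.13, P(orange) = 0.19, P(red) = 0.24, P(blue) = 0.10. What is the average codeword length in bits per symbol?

L̄ = Σ pᵢ·ℓᵢ = 0.11·3 + 0.03·3 + 0.20·3 + 0.13·2 + 0.19·4 + 0.24·4 + 0.10·2 = 3.2 bits/symbol.

3.2 bits/symbol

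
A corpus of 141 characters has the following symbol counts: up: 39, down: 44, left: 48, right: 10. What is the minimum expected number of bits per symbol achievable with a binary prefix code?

2 bits/symbol

Probabilities are the counts divided by 141.
Repeatedly combine the two least-probable nodes; the expected code length is the sum of the merged weights.
merge 10/141 + 13/47 → 49/141
merge 44/141 + 16/47 → 92/141
merge 49/141 + 92/141 → 1
L = 49/141 + 92/141 + 1 = 2 bits/symbol.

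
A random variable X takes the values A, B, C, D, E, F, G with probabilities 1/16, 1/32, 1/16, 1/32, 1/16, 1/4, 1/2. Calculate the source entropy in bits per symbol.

Each probability is a power of 1/2, so log₂(1/p) is an integer.
H = Σ p·log₂(1/p) = 1/16·4 + 1/32·5 + 1/16·4 + 1/32·5 + 1/16·4 + 1/4·2 + 1/2·1 = 2.0625 bits.

2.0625 bits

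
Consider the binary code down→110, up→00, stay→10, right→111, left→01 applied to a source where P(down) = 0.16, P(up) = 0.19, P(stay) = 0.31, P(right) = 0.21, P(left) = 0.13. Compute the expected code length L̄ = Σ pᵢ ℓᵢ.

2.37 bits/symbol

L̄ = Σ pᵢ·ℓᵢ = 0.16·3 + 0.19·2 + 0.31·2 + 0.21·3 + 0.13·2 = 2.37 bits/symbol.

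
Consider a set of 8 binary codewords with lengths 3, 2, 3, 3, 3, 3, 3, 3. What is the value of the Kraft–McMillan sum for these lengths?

With common denominator 2^3 = 8: Σ 2^(−ℓᵢ) = 1/8 + 2/8 + 1/8 + 1/8 + 1/8 + 1/8 + 1/8 + 1/8 = 9/8 = 1.125.

1.125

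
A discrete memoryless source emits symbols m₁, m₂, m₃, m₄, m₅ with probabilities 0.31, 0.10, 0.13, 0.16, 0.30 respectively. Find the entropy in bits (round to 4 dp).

H = −Σ pᵢ log₂ pᵢ.
−0.31·log₂(0.31) = 0.5238
−0.10·log₂(0.10) = 0.3322
−0.13·log₂(0.13) = 0.3826
−0.16·log₂(0.16) = 0.4230
−0.30·log₂(0.30) = 0.5211
Sum ≈ 2.1827 → 2.1827 bits.

2.1827 bits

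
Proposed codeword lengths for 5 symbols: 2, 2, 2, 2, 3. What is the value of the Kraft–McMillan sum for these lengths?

With common denominator 2^3 = 8: Σ 2^(−ℓᵢ) = 2/8 + 2/8 + 2/8 + 2/8 + 1/8 = 9/8 = 1.125.

1.125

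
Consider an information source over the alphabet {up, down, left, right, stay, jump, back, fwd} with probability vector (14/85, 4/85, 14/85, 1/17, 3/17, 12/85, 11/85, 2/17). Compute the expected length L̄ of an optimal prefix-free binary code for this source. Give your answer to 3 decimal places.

Repeatedly combine the two least-probable nodes; the expected code length is the sum of the merged weights.
merge 4/85 + 1/17 → 9/85
merge 9/85 + 2/17 → 19/85
merge 11/85 + 12/85 → 23/85
merge 14/85 + 14/85 → 28/85
merge 3/17 + 19/85 → 2/5
merge 23/85 + 28/85 → 3/5
merge 2/5 + 3/5 → 1
L = 9/85 + 19/85 + 23/85 + 28/85 + 2/5 + 3/5 + 1 = 249/85 ≈ 2.929 bits/symbol.

2.929 bits/symbol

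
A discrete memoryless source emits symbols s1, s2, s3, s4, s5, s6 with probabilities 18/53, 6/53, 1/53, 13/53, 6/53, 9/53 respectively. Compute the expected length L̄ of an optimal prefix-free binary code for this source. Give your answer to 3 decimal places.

2.377 bits/symbol

Repeatedly combine the two least-probable nodes; the expected code length is the sum of the merged weights.
merge 1/53 + 6/53 → 7/53
merge 6/53 + 7/53 → 13/53
merge 9/53 + 13/53 → 22/53
merge 13/53 + 18/53 → 31/53
merge 22/53 + 31/53 → 1
L = 7/53 + 13/53 + 22/53 + 31/53 + 1 = 126/53 ≈ 2.377 bits/symbol.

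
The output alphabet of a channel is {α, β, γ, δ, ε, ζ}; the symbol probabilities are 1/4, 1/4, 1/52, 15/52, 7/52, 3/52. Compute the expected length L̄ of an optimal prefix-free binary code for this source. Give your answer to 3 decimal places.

2.288 bits/symbol

Repeatedly combine the two least-probable nodes; the expected code length is the sum of the merged weights.
merge 1/52 + 3/52 → 1/13
merge 1/13 + 7/52 → 11/52
merge 11/52 + 1/4 → 6/13
merge 1/4 + 15/52 → 7/13
merge 6/13 + 7/13 → 1
L = 1/13 + 11/52 + 6/13 + 7/13 + 1 = 119/52 ≈ 2.288 bits/symbol.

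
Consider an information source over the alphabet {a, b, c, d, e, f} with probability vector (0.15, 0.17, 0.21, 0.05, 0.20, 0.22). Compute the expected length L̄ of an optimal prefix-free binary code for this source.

2.57 bits/symbol

Repeatedly combine the two least-probable nodes; the expected code length is the sum of the merged weights.
merge 1/20 + 3/20 → 1/5
merge 17/100 + 1/5 → 37/100
merge 1/5 + 21/100 → 41/100
merge 11/50 + 37/100 → 59/100
merge 41/100 + 59/100 → 1
L = 1/5 + 37/100 + 41/100 + 59/100 + 1 = 257/100 = 2.57 bits/symbol.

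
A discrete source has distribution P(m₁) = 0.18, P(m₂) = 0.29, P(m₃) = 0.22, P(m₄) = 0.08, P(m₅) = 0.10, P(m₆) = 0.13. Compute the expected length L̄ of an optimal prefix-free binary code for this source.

Repeatedly combine the two least-probable nodes; the expected code length is the sum of the merged weights.
merge 2/25 + 1/10 → 9/50
merge 13/100 + 9/50 → 31/100
merge 9/50 + 11/50 → 2/5
merge 29/100 + 31/100 → 3/5
merge 2/5 + 3/5 → 1
L = 9/50 + 31/100 + 2/5 + 3/5 + 1 = 249/100 = 2.49 bits/symbol.

2.49 bits/symbol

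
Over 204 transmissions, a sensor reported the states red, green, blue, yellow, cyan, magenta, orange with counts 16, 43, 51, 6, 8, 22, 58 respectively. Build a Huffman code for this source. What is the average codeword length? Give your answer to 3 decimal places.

Probabilities are the counts divided by 204.
Repeatedly combine the two least-probable nodes; the expected code length is the sum of the merged weights.
merge 1/34 + 2/51 → 7/102
merge 7/102 + 4/51 → 5/34
merge 11/102 + 5/34 → 13/51
merge 43/204 + 1/4 → 47/102
merge 13/51 + 29/102 → 55/102
merge 47/102 + 55/102 → 1
L = 7/102 + 5/34 + 13/51 + 47/102 + 55/102 + 1 = 42/17 ≈ 2.471 bits/symbol.

2.471 bits/symbol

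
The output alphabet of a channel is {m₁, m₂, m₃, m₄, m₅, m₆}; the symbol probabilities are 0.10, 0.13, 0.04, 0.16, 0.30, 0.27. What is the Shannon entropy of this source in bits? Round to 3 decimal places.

2.355 bits

H = −Σ pᵢ log₂ pᵢ.
−0.10·log₂(0.10) = 0.3322
−0.13·log₂(0.13) = 0.3826
−0.04·log₂(0.04) = 0.1858
−0.16·log₂(0.16) = 0.4230
−0.30·log₂(0.30) = 0.5211
−0.27·log₂(0.27) = 0.5100
Sum ≈ 2.3547 → 2.355 bits.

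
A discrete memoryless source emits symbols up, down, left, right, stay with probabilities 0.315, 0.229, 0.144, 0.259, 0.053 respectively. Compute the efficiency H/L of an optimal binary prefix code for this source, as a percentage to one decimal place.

Entropy H = −Σ p log₂ p ≈ 2.1440 bits.
Huffman merges: 53/1000+18/125→197/1000; 197/1000+229/1000→213/500; 259/1000+63/200→287/500; 213/500+287/500→1. L = 2197/1000 ≈ 2.1970.
Efficiency = H/L = 2.1440/2.1970 = 97.6%.

97.6%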